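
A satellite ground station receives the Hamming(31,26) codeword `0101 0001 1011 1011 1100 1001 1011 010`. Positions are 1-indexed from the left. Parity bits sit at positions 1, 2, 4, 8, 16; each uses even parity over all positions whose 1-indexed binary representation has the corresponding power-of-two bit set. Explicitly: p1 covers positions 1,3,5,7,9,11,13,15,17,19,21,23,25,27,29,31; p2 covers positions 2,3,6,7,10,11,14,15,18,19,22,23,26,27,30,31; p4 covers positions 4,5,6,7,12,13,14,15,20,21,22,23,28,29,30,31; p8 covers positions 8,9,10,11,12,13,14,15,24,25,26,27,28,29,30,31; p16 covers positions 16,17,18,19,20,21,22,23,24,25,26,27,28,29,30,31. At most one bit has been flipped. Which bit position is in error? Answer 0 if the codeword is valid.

28

s1: b1⊕b3⊕b5⊕b7⊕b9⊕b11⊕b13⊕b15⊕b17⊕b19⊕b21⊕b23⊕b25⊕b27⊕b29⊕b31 = 0⊕0⊕0⊕0⊕1⊕1⊕1⊕1⊕1⊕0⊕1⊕0⊕1⊕1⊕0⊕0 = 0
s2: b2⊕b3⊕b6⊕b7⊕b10⊕b11⊕b14⊕b15⊕b18⊕b19⊕b22⊕b23⊕b26⊕b27⊕b30⊕b31 = 1⊕0⊕0⊕0⊕0⊕1⊕0⊕1⊕1⊕0⊕0⊕0⊕0⊕1⊕1⊕0 = 0
s4: b4⊕b5⊕b6⊕b7⊕b12⊕b13⊕b14⊕b15⊕b20⊕b21⊕b22⊕b23⊕b28⊕b29⊕b30⊕b31 = 1⊕0⊕0⊕0⊕1⊕1⊕0⊕1⊕0⊕1⊕0⊕0⊕1⊕0⊕1⊕0 = 1
s8: b8⊕b9⊕b10⊕b11⊕b12⊕b13⊕b14⊕b15⊕b24⊕b25⊕b26⊕b27⊕b28⊕b29⊕b30⊕b31 = 1⊕1⊕0⊕1⊕1⊕1⊕0⊕1⊕1⊕1⊕0⊕1⊕1⊕0⊕1⊕0 = 1
s16: b16⊕b17⊕b18⊕b19⊕b20⊕b21⊕b22⊕b23⊕b24⊕b25⊕b26⊕b27⊕b28⊕b29⊕b30⊕b31 = 1⊕1⊕1⊕0⊕0⊕1⊕0⊕0⊕1⊕1⊕0⊕1⊕1⊕0⊕1⊕0 = 1
Syndrome (s16...s1) = 11100 → position 28.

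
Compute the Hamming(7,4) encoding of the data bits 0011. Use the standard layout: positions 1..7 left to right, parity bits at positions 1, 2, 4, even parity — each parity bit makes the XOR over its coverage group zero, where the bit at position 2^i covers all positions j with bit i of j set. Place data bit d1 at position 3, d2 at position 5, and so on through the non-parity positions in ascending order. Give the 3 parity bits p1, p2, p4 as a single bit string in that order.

100

Place data bits at non-power-of-two positions: b3=0, b5=0, b6=1, b7=1.
p1 = XOR of data positions {3,5,7} = 0⊕0⊕1 = 1
p2 = XOR of data positions {3,6,7} = 0⊕1⊕1 = 0
p4 = XOR of data positions {5,6,7} = 0⊕1⊕1 = 0
Parity bits p1,p2,p4 = 100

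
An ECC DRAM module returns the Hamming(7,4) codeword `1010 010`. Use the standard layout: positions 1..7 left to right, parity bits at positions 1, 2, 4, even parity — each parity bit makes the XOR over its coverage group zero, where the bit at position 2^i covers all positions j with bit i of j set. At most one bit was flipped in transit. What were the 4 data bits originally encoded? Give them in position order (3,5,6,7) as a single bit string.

s1: b1⊕b3⊕b5⊕b7 = 1⊕1⊕0⊕0 = 0
s2: b2⊕b3⊕b6⊕b7 = 0⊕1⊕1⊕0 = 0
s4: b4⊕b5⊕b6⊕b7 = 0⊕0⊕1⊕0 = 1
Syndrome (s4...s1) = 100 → position 4.
Flip bit 4: corrected codeword = 1011010
Data bits at positions 3,5,6,7: 1010

1010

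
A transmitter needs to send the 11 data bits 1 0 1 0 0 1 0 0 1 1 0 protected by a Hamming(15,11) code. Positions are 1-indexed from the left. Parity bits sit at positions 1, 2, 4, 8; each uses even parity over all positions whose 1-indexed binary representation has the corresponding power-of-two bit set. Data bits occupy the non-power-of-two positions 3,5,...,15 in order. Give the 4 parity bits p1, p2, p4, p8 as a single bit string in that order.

Place data bits at non-power-of-two positions: b3=1, b5=0, b6=1, b7=0, b9=0, b10=1, b11=0, b12=0, b13=1, b14=1, b15=0.
p1 = XOR of data positions {3,5,7,9,11,13,15} = 1⊕0⊕0⊕0⊕0⊕1⊕0 = 0
p2 = XOR of data positions {3,6,7,10,11,14,15} = 1⊕1⊕0⊕1⊕0⊕1⊕0 = 0
p4 = XOR of data positions {5,6,7,12,13,14,15} = 0⊕1⊕0⊕0⊕1⊕1⊕0 = 1
p8 = XOR of data positions {9,10,11,12,13,14,15} = 0⊕1⊕0⊕0⊕1⊕1⊕0 = 1
Parity bits p1,p2,p4,p8 = 0011

0011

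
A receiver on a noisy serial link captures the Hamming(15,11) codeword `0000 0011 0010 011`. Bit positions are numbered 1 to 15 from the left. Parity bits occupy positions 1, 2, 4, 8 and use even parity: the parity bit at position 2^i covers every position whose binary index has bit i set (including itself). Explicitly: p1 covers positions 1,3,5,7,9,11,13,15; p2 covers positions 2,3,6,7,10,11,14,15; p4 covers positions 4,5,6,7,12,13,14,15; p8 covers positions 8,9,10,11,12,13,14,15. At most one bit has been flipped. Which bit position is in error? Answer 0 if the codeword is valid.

s1: b1⊕b3⊕b5⊕b7⊕b9⊕b11⊕b13⊕b15 = 0⊕0⊕0⊕1⊕0⊕1⊕0⊕1 = 1
s2: b2⊕b3⊕b6⊕b7⊕b10⊕b11⊕b14⊕b15 = 0⊕0⊕0⊕1⊕0⊕1⊕1⊕1 = 0
s4: b4⊕b5⊕b6⊕b7⊕b12⊕b13⊕b14⊕b15 = 0⊕0⊕0⊕1⊕0⊕0⊕1⊕1 = 1
s8: b8⊕b9⊕b10⊕b11⊕b12⊕b13⊕b14⊕b15 = 1⊕0⊕0⊕1⊕0⊕0⊕1⊕1 = 0
Syndrome (s8...s1) = 0101 → position 5.

5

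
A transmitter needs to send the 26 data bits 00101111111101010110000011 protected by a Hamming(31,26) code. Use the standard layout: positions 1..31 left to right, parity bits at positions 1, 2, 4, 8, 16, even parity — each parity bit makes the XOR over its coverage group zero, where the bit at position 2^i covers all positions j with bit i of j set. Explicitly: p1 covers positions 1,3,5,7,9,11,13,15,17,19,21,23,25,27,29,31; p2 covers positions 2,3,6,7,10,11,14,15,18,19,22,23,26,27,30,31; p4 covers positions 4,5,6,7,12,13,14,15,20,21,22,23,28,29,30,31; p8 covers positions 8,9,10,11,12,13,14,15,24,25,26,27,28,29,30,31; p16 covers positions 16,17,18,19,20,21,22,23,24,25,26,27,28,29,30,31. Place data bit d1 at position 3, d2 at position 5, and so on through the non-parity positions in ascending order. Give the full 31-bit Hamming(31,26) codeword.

1101010011111111101010110000011

Place data bits at non-power-of-two positions: b3=0, b5=0, b6=1, b7=0, b9=1, b10=1, b11=1, b12=1, b13=1, b14=1, b15=1, b17=1, b18=0, b19=1, b20=0, b21=1, b22=0, b23=1, b24=1, b25=0, b26=0, b27=0, b28=0, b29=0, b30=1, b31=1.
p1 = XOR of data positions {3,5,7,9,11,13,15,17,19,21,23,25,27,29,31} = 0⊕0⊕0⊕1⊕1⊕1⊕1⊕1⊕1⊕1⊕1⊕0⊕0⊕0⊕1 = 1
p2 = XOR of data positions {3,6,7,10,11,14,15,18,19,22,23,26,27,30,31} = 0⊕1⊕0⊕1⊕1⊕1⊕1⊕0⊕1⊕0⊕1⊕0⊕0⊕1⊕1 = 1
p4 = XOR of data positions {5,6,7,12,13,14,15,20,21,22,23,28,29,30,31} = 0⊕1⊕0⊕1⊕1⊕1⊕1⊕0⊕1⊕0⊕1⊕0⊕0⊕1⊕1 = 1
p8 = XOR of data positions {9,10,11,12,13,14,15,24,25,26,27,28,29,30,31} = 1⊕1⊕1⊕1⊕1⊕1⊕1⊕1⊕0⊕0⊕0⊕0⊕0⊕1⊕1 = 0
p16 = XOR of data positions {17,18,19,20,21,22,23,24,25,26,27,28,29,30,31} = 1⊕0⊕1⊕0⊕1⊕0⊕1⊕1⊕0⊕0⊕0⊕0⊕0⊕1⊕1 = 1
Codeword b1..b31 = 1101010011111111101010110000011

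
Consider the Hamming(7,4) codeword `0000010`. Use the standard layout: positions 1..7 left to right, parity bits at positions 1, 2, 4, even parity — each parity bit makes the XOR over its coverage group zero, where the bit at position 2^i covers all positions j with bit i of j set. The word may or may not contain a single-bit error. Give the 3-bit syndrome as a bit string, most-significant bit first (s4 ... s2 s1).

s1: b1⊕b3⊕b5⊕b7 = 0⊕0⊕0⊕0 = 0
s2: b2⊕b3⊕b6⊕b7 = 0⊕0⊕1⊕0 = 1
s4: b4⊕b5⊕b6⊕b7 = 0⊕0⊕1⊕0 = 1
Syndrome (s4...s1) = 110 → position 6.

110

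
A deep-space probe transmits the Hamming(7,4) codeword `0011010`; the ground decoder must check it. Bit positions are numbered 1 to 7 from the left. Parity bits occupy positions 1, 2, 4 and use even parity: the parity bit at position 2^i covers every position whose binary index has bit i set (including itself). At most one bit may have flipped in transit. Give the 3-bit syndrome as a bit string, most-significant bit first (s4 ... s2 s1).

001

s1: b1⊕b3⊕b5⊕b7 = 0⊕1⊕0⊕0 = 1
s2: b2⊕b3⊕b6⊕b7 = 0⊕1⊕1⊕0 = 0
s4: b4⊕b5⊕b6⊕b7 = 1⊕0⊕1⊕0 = 0
Syndrome (s4...s1) = 001 → position 1.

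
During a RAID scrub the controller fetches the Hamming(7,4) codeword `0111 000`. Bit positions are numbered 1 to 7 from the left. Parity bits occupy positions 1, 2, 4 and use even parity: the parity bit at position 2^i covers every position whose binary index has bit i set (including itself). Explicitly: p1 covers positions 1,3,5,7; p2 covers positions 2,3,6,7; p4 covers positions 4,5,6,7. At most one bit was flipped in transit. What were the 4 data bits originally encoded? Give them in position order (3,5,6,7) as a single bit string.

1100

s1: b1⊕b3⊕b5⊕b7 = 0⊕1⊕0⊕0 = 1
s2: b2⊕b3⊕b6⊕b7 = 1⊕1⊕0⊕0 = 0
s4: b4⊕b5⊕b6⊕b7 = 1⊕0⊕0⊕0 = 1
Syndrome (s4...s1) = 101 → position 5.
Flip bit 5: corrected codeword = 0111100
Data bits at positions 3,5,6,7: 1100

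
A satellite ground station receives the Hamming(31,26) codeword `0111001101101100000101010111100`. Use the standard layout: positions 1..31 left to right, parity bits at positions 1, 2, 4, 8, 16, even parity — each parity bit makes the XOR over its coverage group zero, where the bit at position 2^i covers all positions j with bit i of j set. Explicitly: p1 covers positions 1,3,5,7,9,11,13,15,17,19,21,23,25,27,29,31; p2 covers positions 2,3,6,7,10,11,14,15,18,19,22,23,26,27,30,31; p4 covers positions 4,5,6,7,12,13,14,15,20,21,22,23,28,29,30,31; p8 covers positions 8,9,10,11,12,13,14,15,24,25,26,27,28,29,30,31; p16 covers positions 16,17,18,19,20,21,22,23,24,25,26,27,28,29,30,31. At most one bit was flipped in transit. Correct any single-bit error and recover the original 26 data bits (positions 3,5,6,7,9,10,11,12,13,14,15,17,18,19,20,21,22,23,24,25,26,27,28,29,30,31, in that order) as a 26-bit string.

10010110110010101010111100

s1: b1⊕b3⊕b5⊕b7⊕b9⊕b11⊕b13⊕b15⊕b17⊕b19⊕b21⊕b23⊕b25⊕b27⊕b29⊕b31 = 0⊕1⊕0⊕1⊕0⊕1⊕1⊕0⊕0⊕0⊕0⊕0⊕0⊕1⊕1⊕0 = 0
s2: b2⊕b3⊕b6⊕b7⊕b10⊕b11⊕b14⊕b15⊕b18⊕b19⊕b22⊕b23⊕b26⊕b27⊕b30⊕b31 = 1⊕1⊕0⊕1⊕1⊕1⊕1⊕0⊕0⊕0⊕1⊕0⊕1⊕1⊕0⊕0 = 1
s4: b4⊕b5⊕b6⊕b7⊕b12⊕b13⊕b14⊕b15⊕b20⊕b21⊕b22⊕b23⊕b28⊕b29⊕b30⊕b31 = 1⊕0⊕0⊕1⊕0⊕1⊕1⊕0⊕1⊕0⊕1⊕0⊕1⊕1⊕0⊕0 = 0
s8: b8⊕b9⊕b10⊕b11⊕b12⊕b13⊕b14⊕b15⊕b24⊕b25⊕b26⊕b27⊕b28⊕b29⊕b30⊕b31 = 1⊕0⊕1⊕1⊕0⊕1⊕1⊕0⊕1⊕0⊕1⊕1⊕1⊕1⊕0⊕0 = 0
s16: b16⊕b17⊕b18⊕b19⊕b20⊕b21⊕b22⊕b23⊕b24⊕b25⊕b26⊕b27⊕b28⊕b29⊕b30⊕b31 = 0⊕0⊕0⊕0⊕1⊕0⊕1⊕0⊕1⊕0⊕1⊕1⊕1⊕1⊕0⊕0 = 1
Syndrome (s16...s1) = 10010 → position 18.
Flip bit 18: corrected codeword = 0111001101101100010101010111100
Data bits at positions 3,5,6,7,9,10,11,12,13,14,15,17,18,19,20,21,22,23,24,25,26,27,28,29,30,31: 10010110110010101010111100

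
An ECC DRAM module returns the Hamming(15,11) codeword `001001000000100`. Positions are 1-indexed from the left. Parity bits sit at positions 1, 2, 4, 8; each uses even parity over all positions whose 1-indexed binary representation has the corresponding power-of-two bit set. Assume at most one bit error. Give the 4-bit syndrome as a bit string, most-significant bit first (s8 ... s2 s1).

1000

s1: b1⊕b3⊕b5⊕b7⊕b9⊕b11⊕b13⊕b15 = 0⊕1⊕0⊕0⊕0⊕0⊕1⊕0 = 0
s2: b2⊕b3⊕b6⊕b7⊕b10⊕b11⊕b14⊕b15 = 0⊕1⊕1⊕0⊕0⊕0⊕0⊕0 = 0
s4: b4⊕b5⊕b6⊕b7⊕b12⊕b13⊕b14⊕b15 = 0⊕0⊕1⊕0⊕0⊕1⊕0⊕0 = 0
s8: b8⊕b9⊕b10⊕b11⊕b12⊕b13⊕b14⊕b15 = 0⊕0⊕0⊕0⊕0⊕1⊕0⊕0 = 1
Syndrome (s8...s1) = 1000 → position 8.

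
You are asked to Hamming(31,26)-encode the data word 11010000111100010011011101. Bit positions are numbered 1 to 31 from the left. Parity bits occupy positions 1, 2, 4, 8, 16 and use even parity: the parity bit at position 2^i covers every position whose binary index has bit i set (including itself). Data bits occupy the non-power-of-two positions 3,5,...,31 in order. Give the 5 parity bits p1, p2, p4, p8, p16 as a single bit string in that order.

Place data bits at non-power-of-two positions: b3=1, b5=1, b6=0, b7=1, b9=0, b10=0, b11=0, b12=0, b13=1, b14=1, b15=1, b17=1, b18=0, b19=0, b20=0, b21=1, b22=0, b23=0, b24=1, b25=1, b26=0, b27=1, b28=1, b29=1, b30=0, b31=1.
p1 = XOR of data positions {3,5,7,9,11,13,15,17,19,21,23,25,27,29,31} = 1⊕1⊕1⊕0⊕0⊕1⊕1⊕1⊕0⊕1⊕0⊕1⊕1⊕1⊕1 = 1
p2 = XOR of data positions {3,6,7,10,11,14,15,18,19,22,23,26,27,30,31} = 1⊕0⊕1⊕0⊕0⊕1⊕1⊕0⊕0⊕0⊕0⊕0⊕1⊕0⊕1 = 0
p4 = XOR of data positions {5,6,7,12,13,14,15,20,21,22,23,28,29,30,31} = 1⊕0⊕1⊕0⊕1⊕1⊕1⊕0⊕1⊕0⊕0⊕1⊕1⊕0⊕1 = 1
p8 = XOR of data positions {9,10,11,12,13,14,15,24,25,26,27,28,29,30,31} = 0⊕0⊕0⊕0⊕1⊕1⊕1⊕1⊕1⊕0⊕1⊕1⊕1⊕0⊕1 = 1
p16 = XOR of data positions {17,18,19,20,21,22,23,24,25,26,27,28,29,30,31} = 1⊕0⊕0⊕0⊕1⊕0⊕0⊕1⊕1⊕0⊕1⊕1⊕1⊕0⊕1 = 0
Parity bits p1,p2,p4,p8,p16 = 10110

10110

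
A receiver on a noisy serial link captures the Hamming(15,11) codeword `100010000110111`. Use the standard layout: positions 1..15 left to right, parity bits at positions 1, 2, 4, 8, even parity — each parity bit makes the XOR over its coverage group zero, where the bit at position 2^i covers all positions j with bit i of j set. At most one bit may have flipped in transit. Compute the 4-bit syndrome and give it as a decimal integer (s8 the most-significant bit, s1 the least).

s1: b1⊕b3⊕b5⊕b7⊕b9⊕b11⊕b13⊕b15 = 1⊕0⊕1⊕0⊕0⊕1⊕1⊕1 = 1
s2: b2⊕b3⊕b6⊕b7⊕b10⊕b11⊕b14⊕b15 = 0⊕0⊕0⊕0⊕1⊕1⊕1⊕1 = 0
s4: b4⊕b5⊕b6⊕b7⊕b12⊕b13⊕b14⊕b15 = 0⊕1⊕0⊕0⊕0⊕1⊕1⊕1 = 0
s8: b8⊕b9⊕b10⊕b11⊕b12⊕b13⊕b14⊕b15 = 0⊕0⊕1⊕1⊕0⊕1⊕1⊕1 = 1
Syndrome (s8...s1) = 1001 → position 9.

9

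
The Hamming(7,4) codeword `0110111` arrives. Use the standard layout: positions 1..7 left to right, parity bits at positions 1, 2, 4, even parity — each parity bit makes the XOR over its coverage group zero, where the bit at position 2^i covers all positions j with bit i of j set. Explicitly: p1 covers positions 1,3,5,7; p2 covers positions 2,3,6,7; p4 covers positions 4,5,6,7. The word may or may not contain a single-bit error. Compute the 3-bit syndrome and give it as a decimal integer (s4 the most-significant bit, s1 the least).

5

s1: b1⊕b3⊕b5⊕b7 = 0⊕1⊕1⊕1 = 1
s2: b2⊕b3⊕b6⊕b7 = 1⊕1⊕1⊕1 = 0
s4: b4⊕b5⊕b6⊕b7 = 0⊕1⊕1⊕1 = 1
Syndrome (s4...s1) = 101 → position 5.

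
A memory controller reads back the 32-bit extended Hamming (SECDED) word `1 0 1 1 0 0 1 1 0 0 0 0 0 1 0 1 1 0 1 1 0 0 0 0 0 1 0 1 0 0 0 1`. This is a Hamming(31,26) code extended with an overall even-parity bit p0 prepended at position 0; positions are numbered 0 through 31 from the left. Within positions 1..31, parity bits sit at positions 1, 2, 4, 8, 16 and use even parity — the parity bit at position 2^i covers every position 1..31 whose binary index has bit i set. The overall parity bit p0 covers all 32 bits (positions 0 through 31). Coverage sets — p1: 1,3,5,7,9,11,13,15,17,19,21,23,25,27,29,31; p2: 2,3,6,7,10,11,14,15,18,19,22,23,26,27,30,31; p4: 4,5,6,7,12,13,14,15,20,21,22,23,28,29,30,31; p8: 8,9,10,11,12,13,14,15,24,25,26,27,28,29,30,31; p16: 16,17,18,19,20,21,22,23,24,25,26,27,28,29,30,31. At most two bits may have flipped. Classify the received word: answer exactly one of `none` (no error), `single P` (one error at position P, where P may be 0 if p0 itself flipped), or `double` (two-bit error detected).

single 14

s1: b1⊕b3⊕b5⊕b7⊕b9⊕b11⊕b13⊕b15⊕b17⊕b19⊕b21⊕b23⊕b25⊕b27⊕b29⊕b31 = 0⊕1⊕0⊕1⊕0⊕0⊕1⊕1⊕0⊕1⊕0⊕0⊕1⊕1⊕0⊕1 = 0
s2: b2⊕b3⊕b6⊕b7⊕b10⊕b11⊕b14⊕b15⊕b18⊕b19⊕b22⊕b23⊕b26⊕b27⊕b30⊕b31 = 1⊕1⊕1⊕1⊕0⊕0⊕0⊕1⊕1⊕1⊕0⊕0⊕0⊕1⊕0⊕1 = 1
s4: b4⊕b5⊕b6⊕b7⊕b12⊕b13⊕b14⊕b15⊕b20⊕b21⊕b22⊕b23⊕b28⊕b29⊕b30⊕b31 = 0⊕0⊕1⊕1⊕0⊕1⊕0⊕1⊕0⊕0⊕0⊕0⊕0⊕0⊕0⊕1 = 1
s8: b8⊕b9⊕b10⊕b11⊕b12⊕b13⊕b14⊕b15⊕b24⊕b25⊕b26⊕b27⊕b28⊕b29⊕b30⊕b31 = 0⊕0⊕0⊕0⊕0⊕1⊕0⊕1⊕0⊕1⊕0⊕1⊕0⊕0⊕0⊕1 = 1
s16: b16⊕b17⊕b18⊕b19⊕b20⊕b21⊕b22⊕b23⊕b24⊕b25⊕b26⊕b27⊕b28⊕b29⊕b30⊕b31 = 1⊕0⊕1⊕1⊕0⊕0⊕0⊕0⊕0⊕1⊕0⊕1⊕0⊕0⊕0⊕1 = 0
Syndrome (s16...s1) = 01110 → position 14.
Overall parity (XOR of all 32 bits, including p0): 1⊕0⊕1⊕1⊕0⊕0⊕1⊕1⊕0⊕0⊕0⊕0⊕0⊕1⊕0⊕1⊕1⊕0⊕1⊕1⊕0⊕0⊕0⊕0⊕0⊕1⊕0⊕1⊕0⊕0⊕0⊕1 = 1
Overall=1, syndrome position=14 → single-bit error at position 14.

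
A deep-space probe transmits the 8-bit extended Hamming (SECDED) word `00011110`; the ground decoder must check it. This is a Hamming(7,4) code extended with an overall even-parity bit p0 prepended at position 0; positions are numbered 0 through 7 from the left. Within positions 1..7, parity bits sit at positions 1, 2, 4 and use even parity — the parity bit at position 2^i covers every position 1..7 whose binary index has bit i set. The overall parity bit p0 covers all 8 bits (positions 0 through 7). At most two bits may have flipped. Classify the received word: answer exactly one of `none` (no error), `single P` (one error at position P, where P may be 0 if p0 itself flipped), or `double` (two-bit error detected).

double

s1: b1⊕b3⊕b5⊕b7 = 0⊕1⊕1⊕0 = 0
s2: b2⊕b3⊕b6⊕b7 = 0⊕1⊕1⊕0 = 0
s4: b4⊕b5⊕b6⊕b7 = 1⊕1⊕1⊕0 = 1
Syndrome (s4...s1) = 100 → position 4.
Overall parity (XOR of all 8 bits, including p0): 0⊕0⊕0⊕1⊕1⊕1⊕1⊕0 = 0
Overall=0, syndrome position=4 → double-bit error detected (uncorrectable).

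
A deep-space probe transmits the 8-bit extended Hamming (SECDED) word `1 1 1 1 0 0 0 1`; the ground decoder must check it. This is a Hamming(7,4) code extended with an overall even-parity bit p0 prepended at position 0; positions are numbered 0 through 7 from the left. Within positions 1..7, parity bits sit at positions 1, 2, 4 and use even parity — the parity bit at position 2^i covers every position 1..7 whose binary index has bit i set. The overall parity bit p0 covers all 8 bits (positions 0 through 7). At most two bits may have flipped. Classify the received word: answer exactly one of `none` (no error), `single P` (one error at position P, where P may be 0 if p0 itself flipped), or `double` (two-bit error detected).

s1: b1⊕b3⊕b5⊕b7 = 1⊕1⊕0⊕1 = 1
s2: b2⊕b3⊕b6⊕b7 = 1⊕1⊕0⊕1 = 1
s4: b4⊕b5⊕b6⊕b7 = 0⊕0⊕0⊕1 = 1
Syndrome (s4...s1) = 111 → position 7.
Overall parity (XOR of all 8 bits, including p0): 1⊕1⊕1⊕1⊕0⊕0⊕0⊕1 = 1
Overall=1, syndrome position=7 → single-bit error at position 7.

single 7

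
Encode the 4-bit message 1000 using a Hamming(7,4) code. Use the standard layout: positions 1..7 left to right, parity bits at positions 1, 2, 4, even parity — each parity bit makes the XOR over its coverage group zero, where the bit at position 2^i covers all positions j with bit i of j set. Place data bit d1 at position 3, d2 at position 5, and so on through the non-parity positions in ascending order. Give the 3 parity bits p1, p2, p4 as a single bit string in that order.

110

Place data bits at non-power-of-two positions: b3=1, b5=0, b6=0, b7=0.
p1 = XOR of data positions {3,5,7} = 1⊕0⊕0 = 1
p2 = XOR of data positions {3,6,7} = 1⊕0⊕0 = 1
p4 = XOR of data positions {5,6,7} = 0⊕0⊕0 = 0
Parity bits p1,p2,p4 = 110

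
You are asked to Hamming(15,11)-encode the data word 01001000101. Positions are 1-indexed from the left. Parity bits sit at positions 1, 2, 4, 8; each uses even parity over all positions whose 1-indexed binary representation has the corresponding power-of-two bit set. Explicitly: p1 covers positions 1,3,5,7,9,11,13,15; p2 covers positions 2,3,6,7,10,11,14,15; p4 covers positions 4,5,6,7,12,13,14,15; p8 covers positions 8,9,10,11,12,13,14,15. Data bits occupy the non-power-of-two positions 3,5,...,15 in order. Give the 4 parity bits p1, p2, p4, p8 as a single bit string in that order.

0111

Place data bits at non-power-of-two positions: b3=0, b5=1, b6=0, b7=0, b9=1, b10=0, b11=0, b12=0, b13=1, b14=0, b15=1.
p1 = XOR of data positions {3,5,7,9,11,13,15} = 0⊕1⊕0⊕1⊕0⊕1⊕1 = 0
p2 = XOR of data positions {3,6,7,10,11,14,15} = 0⊕0⊕0⊕0⊕0⊕0⊕1 = 1
p4 = XOR of data positions {5,6,7,12,13,14,15} = 1⊕0⊕0⊕0⊕1⊕0⊕1 = 1
p8 = XOR of data positions {9,10,11,12,13,14,15} = 1⊕0⊕0⊕0⊕1⊕0⊕1 = 1
Parity bits p1,p2,p4,p8 = 0111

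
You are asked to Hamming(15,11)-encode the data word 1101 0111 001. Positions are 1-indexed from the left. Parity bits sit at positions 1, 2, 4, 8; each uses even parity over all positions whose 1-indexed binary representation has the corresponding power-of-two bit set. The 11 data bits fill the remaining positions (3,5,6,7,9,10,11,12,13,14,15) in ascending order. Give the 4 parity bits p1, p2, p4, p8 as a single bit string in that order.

Place data bits at non-power-of-two positions: b3=1, b5=1, b6=0, b7=1, b9=0, b10=1, b11=1, b12=1, b13=0, b14=0, b15=1.
p1 = XOR of data positions {3,5,7,9,11,13,15} = 1⊕1⊕1⊕0⊕1⊕0⊕1 = 1
p2 = XOR of data positions {3,6,7,10,11,14,15} = 1⊕0⊕1⊕1⊕1⊕0⊕1 = 1
p4 = XOR of data positions {5,6,7,12,13,14,15} = 1⊕0⊕1⊕1⊕0⊕0⊕1 = 0
p8 = XOR of data positions {9,10,11,12,13,14,15} = 0⊕1⊕1⊕1⊕0⊕0⊕1 = 0
Parity bits p1,p2,p4,p8 = 1100

1100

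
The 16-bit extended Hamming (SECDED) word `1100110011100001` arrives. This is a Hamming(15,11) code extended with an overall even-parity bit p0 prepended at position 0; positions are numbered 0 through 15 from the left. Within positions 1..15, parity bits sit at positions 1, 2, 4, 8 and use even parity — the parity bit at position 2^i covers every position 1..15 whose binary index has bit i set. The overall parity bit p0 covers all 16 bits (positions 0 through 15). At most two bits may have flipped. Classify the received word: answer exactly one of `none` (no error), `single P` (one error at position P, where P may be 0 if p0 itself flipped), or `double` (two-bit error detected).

s1: b1⊕b3⊕b5⊕b7⊕b9⊕b11⊕b13⊕b15 = 1⊕0⊕1⊕0⊕1⊕0⊕0⊕1 = 0
s2: b2⊕b3⊕b6⊕b7⊕b10⊕b11⊕b14⊕b15 = 0⊕0⊕0⊕0⊕1⊕0⊕0⊕1 = 0
s4: b4⊕b5⊕b6⊕b7⊕b12⊕b13⊕b14⊕b15 = 1⊕1⊕0⊕0⊕0⊕0⊕0⊕1 = 1
s8: b8⊕b9⊕b10⊕b11⊕b12⊕b13⊕b14⊕b15 = 1⊕1⊕1⊕0⊕0⊕0⊕0⊕1 = 0
Syndrome (s8...s1) = 0100 → position 4.
Overall parity (XOR of all 16 bits, including p0): 1⊕1⊕0⊕0⊕1⊕1⊕0⊕0⊕1⊕1⊕1⊕0⊕0⊕0⊕0⊕1 = 0
Overall=0, syndrome position=4 → double-bit error detected (uncorrectable).

double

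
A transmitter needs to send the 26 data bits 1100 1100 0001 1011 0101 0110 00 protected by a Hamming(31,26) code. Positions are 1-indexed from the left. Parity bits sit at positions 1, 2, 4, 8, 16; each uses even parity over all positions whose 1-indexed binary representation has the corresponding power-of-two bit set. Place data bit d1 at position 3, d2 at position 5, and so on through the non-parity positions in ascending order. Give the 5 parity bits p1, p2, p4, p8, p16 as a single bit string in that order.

01110

Place data bits at non-power-of-two positions: b3=1, b5=1, b6=0, b7=0, b9=1, b10=1, b11=0, b12=0, b13=0, b14=0, b15=0, b17=1, b18=1, b19=0, b20=1, b21=1, b22=0, b23=1, b24=0, b25=1, b26=0, b27=1, b28=1, b29=0, b30=0, b31=0.
p1 = XOR of data positions {3,5,7,9,11,13,15,17,19,21,23,25,27,29,31} = 1⊕1⊕0⊕1⊕0⊕0⊕0⊕1⊕0⊕1⊕1⊕1⊕1⊕0⊕0 = 0
p2 = XOR of data positions {3,6,7,10,11,14,15,18,19,22,23,26,27,30,31} = 1⊕0⊕0⊕1⊕0⊕0⊕0⊕1⊕0⊕0⊕1⊕0⊕1⊕0⊕0 = 1
p4 = XOR of data positions {5,6,7,12,13,14,15,20,21,22,23,28,29,30,31} = 1⊕0⊕0⊕0⊕0⊕0⊕0⊕1⊕1⊕0⊕1⊕1⊕0⊕0⊕0 = 1
p8 = XOR of data positions {9,10,11,12,13,14,15,24,25,26,27,28,29,30,31} = 1⊕1⊕0⊕0⊕0⊕0⊕0⊕0⊕1⊕0⊕1⊕1⊕0⊕0⊕0 = 1
p16 = XOR of data positions {17,18,19,20,21,22,23,24,25,26,27,28,29,30,31} = 1⊕1⊕0⊕1⊕1⊕0⊕1⊕0⊕1⊕0⊕1⊕1⊕0⊕0⊕0 = 0
Parity bits p1,p2,p4,p8,p16 = 01110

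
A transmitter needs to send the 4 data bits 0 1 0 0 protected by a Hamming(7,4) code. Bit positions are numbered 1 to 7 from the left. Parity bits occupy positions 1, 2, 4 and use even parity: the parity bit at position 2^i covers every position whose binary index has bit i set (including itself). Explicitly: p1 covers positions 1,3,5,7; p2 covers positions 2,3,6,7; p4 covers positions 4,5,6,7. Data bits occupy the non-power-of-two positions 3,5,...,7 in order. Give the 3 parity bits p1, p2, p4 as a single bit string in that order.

Place data bits at non-power-of-two positions: b3=0, b5=1, b6=0, b7=0.
p1 = XOR of data positions {3,5,7} = 0⊕1⊕0 = 1
p2 = XOR of data positions {3,6,7} = 0⊕0⊕0 = 0
p4 = XOR of data positions {5,6,7} = 1⊕0⊕0 = 1
Parity bits p1,p2,p4 = 101

101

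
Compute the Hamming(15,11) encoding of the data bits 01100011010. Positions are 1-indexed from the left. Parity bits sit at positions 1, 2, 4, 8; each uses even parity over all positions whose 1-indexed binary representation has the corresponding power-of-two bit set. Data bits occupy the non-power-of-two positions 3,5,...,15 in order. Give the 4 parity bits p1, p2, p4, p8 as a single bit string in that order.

Place data bits at non-power-of-two positions: b3=0, b5=1, b6=1, b7=0, b9=0, b10=0, b11=1, b12=1, b13=0, b14=1, b15=0.
p1 = XOR of data positions {3,5,7,9,11,13,15} = 0⊕1⊕0⊕0⊕1⊕0⊕0 = 0
p2 = XOR of data positions {3,6,7,10,11,14,15} = 0⊕1⊕0⊕0⊕1⊕1⊕0 = 1
p4 = XOR of data positions {5,6,7,12,13,14,15} = 1⊕1⊕0⊕1⊕0⊕1⊕0 = 0
p8 = XOR of data positions {9,10,11,12,13,14,15} = 0⊕0⊕1⊕1⊕0⊕1⊕0 = 1
Parity bits p1,p2,p4,p8 = 0101

0101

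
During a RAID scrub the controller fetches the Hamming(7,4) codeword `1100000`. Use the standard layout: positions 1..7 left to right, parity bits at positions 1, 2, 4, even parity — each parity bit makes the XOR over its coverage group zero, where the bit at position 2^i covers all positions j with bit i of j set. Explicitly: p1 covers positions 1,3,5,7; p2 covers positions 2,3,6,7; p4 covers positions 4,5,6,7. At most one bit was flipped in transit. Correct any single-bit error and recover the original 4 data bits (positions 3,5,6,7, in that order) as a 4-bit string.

1000

s1: b1⊕b3⊕b5⊕b7 = 1⊕0⊕0⊕0 = 1
s2: b2⊕b3⊕b6⊕b7 = 1⊕0⊕0⊕0 = 1
s4: b4⊕b5⊕b6⊕b7 = 0⊕0⊕0⊕0 = 0
Syndrome (s4...s1) = 011 → position 3.
Flip bit 3: corrected codeword = 1110000
Data bits at positions 3,5,6,7: 1000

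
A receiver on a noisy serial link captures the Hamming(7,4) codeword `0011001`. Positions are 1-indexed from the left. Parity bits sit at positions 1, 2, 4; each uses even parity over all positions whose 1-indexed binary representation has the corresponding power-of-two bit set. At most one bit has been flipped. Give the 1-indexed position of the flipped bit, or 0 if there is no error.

0

s1: b1⊕b3⊕b5⊕b7 = 0⊕1⊕0⊕1 = 0
s2: b2⊕b3⊕b6⊕b7 = 0⊕1⊕0⊕1 = 0
s4: b4⊕b5⊕b6⊕b7 = 1⊕0⊕0⊕1 = 0
Syndrome (s4...s1) = 000 → position 0 (no error).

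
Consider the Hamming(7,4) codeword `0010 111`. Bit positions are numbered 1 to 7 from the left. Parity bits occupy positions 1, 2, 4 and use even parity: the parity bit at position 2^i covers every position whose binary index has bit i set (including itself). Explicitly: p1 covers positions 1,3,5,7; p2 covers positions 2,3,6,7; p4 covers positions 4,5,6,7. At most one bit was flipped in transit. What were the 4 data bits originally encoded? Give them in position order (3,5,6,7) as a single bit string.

s1: b1⊕b3⊕b5⊕b7 = 0⊕1⊕1⊕1 = 1
s2: b2⊕b3⊕b6⊕b7 = 0⊕1⊕1⊕1 = 1
s4: b4⊕b5⊕b6⊕b7 = 0⊕1⊕1⊕1 = 1
Syndrome (s4...s1) = 111 → position 7.
Flip bit 7: corrected codeword = 0010110
Data bits at positions 3,5,6,7: 1110

1110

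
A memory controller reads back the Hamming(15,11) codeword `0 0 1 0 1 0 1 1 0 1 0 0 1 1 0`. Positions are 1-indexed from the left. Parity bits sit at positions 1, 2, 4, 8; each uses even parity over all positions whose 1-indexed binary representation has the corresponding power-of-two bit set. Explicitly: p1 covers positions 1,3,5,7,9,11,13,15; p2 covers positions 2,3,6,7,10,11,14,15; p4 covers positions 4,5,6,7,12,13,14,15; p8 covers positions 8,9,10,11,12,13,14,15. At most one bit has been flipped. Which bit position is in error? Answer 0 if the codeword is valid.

s1: b1⊕b3⊕b5⊕b7⊕b9⊕b11⊕b13⊕b15 = 0⊕1⊕1⊕1⊕0⊕0⊕1⊕0 = 0
s2: b2⊕b3⊕b6⊕b7⊕b10⊕b11⊕b14⊕b15 = 0⊕1⊕0⊕1⊕1⊕0⊕1⊕0 = 0
s4: b4⊕b5⊕b6⊕b7⊕b12⊕b13⊕b14⊕b15 = 0⊕1⊕0⊕1⊕0⊕1⊕1⊕0 = 0
s8: b8⊕b9⊕b10⊕b11⊕b12⊕b13⊕b14⊕b15 = 1⊕0⊕1⊕0⊕0⊕1⊕1⊕0 = 0
Syndrome (s8...s1) = 0000 → position 0 (no error).

0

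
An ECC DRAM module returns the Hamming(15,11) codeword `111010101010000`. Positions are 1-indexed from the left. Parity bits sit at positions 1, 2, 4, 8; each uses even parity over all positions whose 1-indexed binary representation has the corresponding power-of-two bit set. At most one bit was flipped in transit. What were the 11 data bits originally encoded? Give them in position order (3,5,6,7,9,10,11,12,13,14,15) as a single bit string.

11011010000

s1: b1⊕b3⊕b5⊕b7⊕b9⊕b11⊕b13⊕b15 = 1⊕1⊕1⊕1⊕1⊕1⊕0⊕0 = 0
s2: b2⊕b3⊕b6⊕b7⊕b10⊕b11⊕b14⊕b15 = 1⊕1⊕0⊕1⊕0⊕1⊕0⊕0 = 0
s4: b4⊕b5⊕b6⊕b7⊕b12⊕b13⊕b14⊕b15 = 0⊕1⊕0⊕1⊕0⊕0⊕0⊕0 = 0
s8: b8⊕b9⊕b10⊕b11⊕b12⊕b13⊕b14⊕b15 = 0⊕1⊕0⊕1⊕0⊕0⊕0⊕0 = 0
Syndrome (s8...s1) = 0000 → position 0 (no error).
No correction needed.
Data bits at positions 3,5,6,7,9,10,11,12,13,14,15: 11011010000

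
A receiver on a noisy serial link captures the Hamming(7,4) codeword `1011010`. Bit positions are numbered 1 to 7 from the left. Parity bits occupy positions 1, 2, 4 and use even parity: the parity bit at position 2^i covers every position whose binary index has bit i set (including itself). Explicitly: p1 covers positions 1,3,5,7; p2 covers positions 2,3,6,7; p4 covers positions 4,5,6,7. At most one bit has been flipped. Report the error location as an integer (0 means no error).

0

s1: b1⊕b3⊕b5⊕b7 = 1⊕1⊕0⊕0 = 0
s2: b2⊕b3⊕b6⊕b7 = 0⊕1⊕1⊕0 = 0
s4: b4⊕b5⊕b6⊕b7 = 1⊕0⊕1⊕0 = 0
Syndrome (s4...s1) = 000 → position 0 (no error).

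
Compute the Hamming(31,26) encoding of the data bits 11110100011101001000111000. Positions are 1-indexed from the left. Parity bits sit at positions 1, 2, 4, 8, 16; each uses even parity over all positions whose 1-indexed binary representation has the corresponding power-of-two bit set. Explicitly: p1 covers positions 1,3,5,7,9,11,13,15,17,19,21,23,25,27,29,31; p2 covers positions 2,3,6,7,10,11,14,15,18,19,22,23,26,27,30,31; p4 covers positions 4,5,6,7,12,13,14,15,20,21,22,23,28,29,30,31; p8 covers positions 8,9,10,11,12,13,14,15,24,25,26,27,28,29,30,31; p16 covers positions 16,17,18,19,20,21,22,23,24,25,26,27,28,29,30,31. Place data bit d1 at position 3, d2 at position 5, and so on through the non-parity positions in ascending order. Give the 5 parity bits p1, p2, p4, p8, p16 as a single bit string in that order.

10100

Place data bits at non-power-of-two positions: b3=1, b5=1, b6=1, b7=1, b9=0, b10=1, b11=0, b12=0, b13=0, b14=1, b15=1, b17=1, b18=0, b19=1, b20=0, b21=0, b22=1, b23=0, b24=0, b25=0, b26=1, b27=1, b28=1, b29=0, b30=0, b31=0.
p1 = XOR of data positions {3,5,7,9,11,13,15,17,19,21,23,25,27,29,31} = 1⊕1⊕1⊕0⊕0⊕0⊕1⊕1⊕1⊕0⊕0⊕0⊕1⊕0⊕0 = 1
p2 = XOR of data positions {3,6,7,10,11,14,15,18,19,22,23,26,27,30,31} = 1⊕1⊕1⊕1⊕0⊕1⊕1⊕0⊕1⊕1⊕0⊕1⊕1⊕0⊕0 = 0
p4 = XOR of data positions {5,6,7,12,13,14,15,20,21,22,23,28,29,30,31} = 1⊕1⊕1⊕0⊕0⊕1⊕1⊕0⊕0⊕1⊕0⊕1⊕0⊕0⊕0 = 1
p8 = XOR of data positions {9,10,11,12,13,14,15,24,25,26,27,28,29,30,31} = 0⊕1⊕0⊕0⊕0⊕1⊕1⊕0⊕0⊕1⊕1⊕1⊕0⊕0⊕0 = 0
p16 = XOR of data positions {17,18,19,20,21,22,23,24,25,26,27,28,29,30,31} = 1⊕0⊕1⊕0⊕0⊕1⊕0⊕0⊕0⊕1⊕1⊕1⊕0⊕0⊕0 = 0
Parity bits p1,p2,p4,p8,p16 = 10100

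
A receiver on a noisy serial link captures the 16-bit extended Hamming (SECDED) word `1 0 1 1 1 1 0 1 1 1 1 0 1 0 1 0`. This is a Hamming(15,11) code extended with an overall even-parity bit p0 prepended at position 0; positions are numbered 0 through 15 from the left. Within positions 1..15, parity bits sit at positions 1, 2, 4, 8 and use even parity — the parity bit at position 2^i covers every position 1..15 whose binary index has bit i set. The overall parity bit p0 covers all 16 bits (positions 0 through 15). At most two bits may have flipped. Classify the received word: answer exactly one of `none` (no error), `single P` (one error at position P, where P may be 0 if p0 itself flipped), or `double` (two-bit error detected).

single 14

s1: b1⊕b3⊕b5⊕b7⊕b9⊕b11⊕b13⊕b15 = 0⊕1⊕1⊕1⊕1⊕0⊕0⊕0 = 0
s2: b2⊕b3⊕b6⊕b7⊕b10⊕b11⊕b14⊕b15 = 1⊕1⊕0⊕1⊕1⊕0⊕1⊕0 = 1
s4: b4⊕b5⊕b6⊕b7⊕b12⊕b13⊕b14⊕b15 = 1⊕1⊕0⊕1⊕1⊕0⊕1⊕0 = 1
s8: b8⊕b9⊕b10⊕b11⊕b12⊕b13⊕b14⊕b15 = 1⊕1⊕1⊕0⊕1⊕0⊕1⊕0 = 1
Syndrome (s8...s1) = 1110 → position 14.
Overall parity (XOR of all 16 bits, including p0): 1⊕0⊕1⊕1⊕1⊕1⊕0⊕1⊕1⊕1⊕1⊕0⊕1⊕0⊕1⊕0 = 1
Overall=1, syndrome position=14 → single-bit error at position 14.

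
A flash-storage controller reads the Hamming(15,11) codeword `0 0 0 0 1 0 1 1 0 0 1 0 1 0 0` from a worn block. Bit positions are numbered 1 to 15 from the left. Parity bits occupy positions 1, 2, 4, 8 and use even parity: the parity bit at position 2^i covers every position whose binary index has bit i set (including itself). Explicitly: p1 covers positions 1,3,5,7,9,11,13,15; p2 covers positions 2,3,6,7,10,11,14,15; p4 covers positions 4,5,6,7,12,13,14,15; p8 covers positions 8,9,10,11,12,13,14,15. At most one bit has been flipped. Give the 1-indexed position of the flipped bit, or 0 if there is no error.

12

s1: b1⊕b3⊕b5⊕b7⊕b9⊕b11⊕b13⊕b15 = 0⊕0⊕1⊕1⊕0⊕1⊕1⊕0 = 0
s2: b2⊕b3⊕b6⊕b7⊕b10⊕b11⊕b14⊕b15 = 0⊕0⊕0⊕1⊕0⊕1⊕0⊕0 = 0
s4: b4⊕b5⊕b6⊕b7⊕b12⊕b13⊕b14⊕b15 = 0⊕1⊕0⊕1⊕0⊕1⊕0⊕0 = 1
s8: b8⊕b9⊕b10⊕b11⊕b12⊕b13⊕b14⊕b15 = 1⊕0⊕0⊕1⊕0⊕1⊕0⊕0 = 1
Syndrome (s8...s1) = 1100 → position 12.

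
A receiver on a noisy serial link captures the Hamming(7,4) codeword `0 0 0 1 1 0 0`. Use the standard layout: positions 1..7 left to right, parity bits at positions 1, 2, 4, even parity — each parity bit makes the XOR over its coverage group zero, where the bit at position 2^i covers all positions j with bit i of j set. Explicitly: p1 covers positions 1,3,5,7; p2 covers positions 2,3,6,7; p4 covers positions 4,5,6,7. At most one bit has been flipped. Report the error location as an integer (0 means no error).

s1: b1⊕b3⊕b5⊕b7 = 0⊕0⊕1⊕0 = 1
s2: b2⊕b3⊕b6⊕b7 = 0⊕0⊕0⊕0 = 0
s4: b4⊕b5⊕b6⊕b7 = 1⊕1⊕0⊕0 = 0
Syndrome (s4...s1) = 001 → position 1.

1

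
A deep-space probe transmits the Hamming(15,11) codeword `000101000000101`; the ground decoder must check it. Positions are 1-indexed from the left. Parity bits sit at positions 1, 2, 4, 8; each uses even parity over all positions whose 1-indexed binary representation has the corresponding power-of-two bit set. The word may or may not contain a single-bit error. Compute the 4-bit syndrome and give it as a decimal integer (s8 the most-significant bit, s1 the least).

0

s1: b1⊕b3⊕b5⊕b7⊕b9⊕b11⊕b13⊕b15 = 0⊕0⊕0⊕0⊕0⊕0⊕1⊕1 = 0
s2: b2⊕b3⊕b6⊕b7⊕b10⊕b11⊕b14⊕b15 = 0⊕0⊕1⊕0⊕0⊕0⊕0⊕1 = 0
s4: b4⊕b5⊕b6⊕b7⊕b12⊕b13⊕b14⊕b15 = 1⊕0⊕1⊕0⊕0⊕1⊕0⊕1 = 0
s8: b8⊕b9⊕b10⊕b11⊕b12⊕b13⊕b14⊕b15 = 0⊕0⊕0⊕0⊕0⊕1⊕0⊕1 = 0
Syndrome (s8...s1) = 0000 → position 0 (no error).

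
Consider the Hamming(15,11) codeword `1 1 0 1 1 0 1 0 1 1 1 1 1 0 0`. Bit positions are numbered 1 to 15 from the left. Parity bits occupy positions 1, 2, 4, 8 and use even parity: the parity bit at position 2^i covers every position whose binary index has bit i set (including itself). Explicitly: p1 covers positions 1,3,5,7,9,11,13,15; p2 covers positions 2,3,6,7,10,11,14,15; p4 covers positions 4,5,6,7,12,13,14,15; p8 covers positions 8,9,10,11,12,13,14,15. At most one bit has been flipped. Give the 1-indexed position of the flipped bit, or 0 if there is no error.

12

s1: b1⊕b3⊕b5⊕b7⊕b9⊕b11⊕b13⊕b15 = 1⊕0⊕1⊕1⊕1⊕1⊕1⊕0 = 0
s2: b2⊕b3⊕b6⊕b7⊕b10⊕b11⊕b14⊕b15 = 1⊕0⊕0⊕1⊕1⊕1⊕0⊕0 = 0
s4: b4⊕b5⊕b6⊕b7⊕b12⊕b13⊕b14⊕b15 = 1⊕1⊕0⊕1⊕1⊕1⊕0⊕0 = 1
s8: b8⊕b9⊕b10⊕b11⊕b12⊕b13⊕b14⊕b15 = 0⊕1⊕1⊕1⊕1⊕1⊕0⊕0 = 1
Syndrome (s8...s1) = 1100 → position 12.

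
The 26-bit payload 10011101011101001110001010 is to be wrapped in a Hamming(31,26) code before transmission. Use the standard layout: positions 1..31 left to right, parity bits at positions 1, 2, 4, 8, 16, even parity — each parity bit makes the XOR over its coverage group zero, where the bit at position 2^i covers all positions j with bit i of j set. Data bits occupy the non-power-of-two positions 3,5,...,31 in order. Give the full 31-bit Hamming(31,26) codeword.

1110001011010111101001110001010

Place data bits at non-power-of-two positions: b3=1, b5=0, b6=0, b7=1, b9=1, b10=1, b11=0, b12=1, b13=0, b14=1, b15=1, b17=1, b18=0, b19=1, b20=0, b21=0, b22=1, b23=1, b24=1, b25=0, b26=0, b27=0, b28=1, b29=0, b30=1, b31=0.
p1 = XOR of data positions {3,5,7,9,11,13,15,17,19,21,23,25,27,29,31} = 1⊕0⊕1⊕1⊕0⊕0⊕1⊕1⊕1⊕0⊕1⊕0⊕0⊕0⊕0 = 1
p2 = XOR of data positions {3,6,7,10,11,14,15,18,19,22,23,26,27,30,31} = 1⊕0⊕1⊕1⊕0⊕1⊕1⊕0⊕1⊕1⊕1⊕0⊕0⊕1⊕0 = 1
p4 = XOR of data positions {5,6,7,12,13,14,15,20,21,22,23,28,29,30,31} = 0⊕0⊕1⊕1⊕0⊕1⊕1⊕0⊕0⊕1⊕1⊕1⊕0⊕1⊕0 = 0
p8 = XOR of data positions {9,10,11,12,13,14,15,24,25,26,27,28,29,30,31} = 1⊕1⊕0⊕1⊕0⊕1⊕1⊕1⊕0⊕0⊕0⊕1⊕0⊕1⊕0 = 0
p16 = XOR of data positions {17,18,19,20,21,22,23,24,25,26,27,28,29,30,31} = 1⊕0⊕1⊕0⊕0⊕1⊕1⊕1⊕0⊕0⊕0⊕1⊕0⊕1⊕0 = 1
Codeword b1..b31 = 1110001011010111101001110001010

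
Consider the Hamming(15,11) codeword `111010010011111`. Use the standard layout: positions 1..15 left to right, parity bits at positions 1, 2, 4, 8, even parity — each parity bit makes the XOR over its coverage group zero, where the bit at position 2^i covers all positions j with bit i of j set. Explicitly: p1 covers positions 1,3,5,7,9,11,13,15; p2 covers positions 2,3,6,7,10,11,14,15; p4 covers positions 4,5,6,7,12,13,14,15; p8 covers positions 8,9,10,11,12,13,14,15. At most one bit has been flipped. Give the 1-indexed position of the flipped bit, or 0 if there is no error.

s1: b1⊕b3⊕b5⊕b7⊕b9⊕b11⊕b13⊕b15 = 1⊕1⊕1⊕0⊕0⊕1⊕1⊕1 = 0
s2: b2⊕b3⊕b6⊕b7⊕b10⊕b11⊕b14⊕b15 = 1⊕1⊕0⊕0⊕0⊕1⊕1⊕1 = 1
s4: b4⊕b5⊕b6⊕b7⊕b12⊕b13⊕b14⊕b15 = 0⊕1⊕0⊕0⊕1⊕1⊕1⊕1 = 1
s8: b8⊕b9⊕b10⊕b11⊕b12⊕b13⊕b14⊕b15 = 1⊕0⊕0⊕1⊕1⊕1⊕1⊕1 = 0
Syndrome (s8...s1) = 0110 → position 6.

6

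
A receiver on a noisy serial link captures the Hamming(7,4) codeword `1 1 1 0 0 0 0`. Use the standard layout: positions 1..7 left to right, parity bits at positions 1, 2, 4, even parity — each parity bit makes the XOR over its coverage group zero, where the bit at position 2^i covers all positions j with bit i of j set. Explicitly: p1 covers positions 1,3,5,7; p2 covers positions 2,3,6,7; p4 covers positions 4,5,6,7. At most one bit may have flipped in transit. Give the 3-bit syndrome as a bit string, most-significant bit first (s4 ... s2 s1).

s1: b1⊕b3⊕b5⊕b7 = 1⊕1⊕0⊕0 = 0
s2: b2⊕b3⊕b6⊕b7 = 1⊕1⊕0⊕0 = 0
s4: b4⊕b5⊕b6⊕b7 = 0⊕0⊕0⊕0 = 0
Syndrome (s4...s1) = 000 → position 0 (no error).

000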